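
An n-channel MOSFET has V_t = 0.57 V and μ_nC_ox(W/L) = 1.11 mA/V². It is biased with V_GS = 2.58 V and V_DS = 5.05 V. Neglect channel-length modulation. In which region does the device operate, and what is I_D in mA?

Saturation; I_D = 2.24 mA

V_ov = V_GS − V_t = 2.58 − 0.57 = 2.01 V.
Since V_DS = 5.05 V ≥ V_ov = 2.01 V, the device is in saturation.
I_D = ½ k_n V_ov² = 0.5 × 1.11 × 2.01² = 2.24 mA.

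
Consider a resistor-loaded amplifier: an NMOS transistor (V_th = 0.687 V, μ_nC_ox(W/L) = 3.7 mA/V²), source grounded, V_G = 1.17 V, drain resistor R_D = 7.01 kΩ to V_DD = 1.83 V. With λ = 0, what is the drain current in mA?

I_D = 0.238 mA

V_GS = V_G = 1.17 V, so V_ov = 1.17 − 0.687 = 0.483 V.
Assume saturation: I_D = ½ k_n V_ov² = 0.5 × 3.7 × 0.483² = 0.432 mA, giving V_DS = V_DD − I_D R_D = 1.83 − 0.432 × 7.01 = -1.2 V.
But -1.2 V < V_ov = 0.483 V, so the device is actually in triode.
In triode I_D = k_n[V_ov V_DS − ½ V_DS²] and I_D = (V_DD − V_DS)/R_D. Equating: 13 V_DS² − 13.53 V_DS + 1.83 = 0, giving V_DS = 0.16 V (the root below V_ov).
I_D = (1.83 − 0.16) / 7.01 = 0.238 mA.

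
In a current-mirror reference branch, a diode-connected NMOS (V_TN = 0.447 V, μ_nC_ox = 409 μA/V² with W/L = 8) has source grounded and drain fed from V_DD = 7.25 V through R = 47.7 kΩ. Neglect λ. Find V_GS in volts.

V_GS = 0.736 V

With gate tied to drain, V_GS = V_DS ≥ V_GS − V_TN, so the device is in saturation.
k_n = μ_nC_ox · (W/L) = 3.272 mA/V².
KCL at the drain: ½ k_n (V_GS − V_TN)² = (V_DD − V_GS)/R.
Let x = V_GS − 0.447. Then 78 x² + x − 6.803 = 0, giving x = 0.289 V (positive root), so V_GS = 0.736 V.
I_D = (V_DD − V_GS)/R = (7.25 − 0.736) / 47.7 = 0.137 mA.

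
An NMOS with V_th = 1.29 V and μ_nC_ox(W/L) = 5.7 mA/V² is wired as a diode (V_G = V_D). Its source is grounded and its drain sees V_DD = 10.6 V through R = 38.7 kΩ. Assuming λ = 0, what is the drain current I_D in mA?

I_D = 0.233 mA

With gate tied to drain, V_GS = V_DS ≥ V_GS − V_th, so the device is in saturation.
KCL at the drain: ½ k_n (V_GS − V_th)² = (V_DD − V_GS)/R.
Let x = V_GS − 1.29. Then 110 x² + x − 9.31 = 0, giving x = 0.286 V (positive root), so V_GS = 1.58 V.
I_D = (V_DD − V_GS)/R = (10.6 − 1.58) / 38.7 = 0.233 mA.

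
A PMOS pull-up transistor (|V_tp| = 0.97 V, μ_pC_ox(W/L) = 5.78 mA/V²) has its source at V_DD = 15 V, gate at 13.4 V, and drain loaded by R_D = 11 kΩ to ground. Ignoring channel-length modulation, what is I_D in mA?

V_SG = V_DD − V_G = 15 − 13.4 = 1.6 V, so V_ov = 1.6 − 0.97 = 0.63 V.
Assume saturation: I_D = ½ k_p V_ov² = 0.5 × 5.78 × 0.63² = 1.15 mA, giving V_SD = V_DD − I_D R_D = 15 − 1.15 × 11 = 2.38 V.
V_SD = 2.38 V ≥ V_ov = 0.63 V, confirming saturation.

I_D = 1.15 mA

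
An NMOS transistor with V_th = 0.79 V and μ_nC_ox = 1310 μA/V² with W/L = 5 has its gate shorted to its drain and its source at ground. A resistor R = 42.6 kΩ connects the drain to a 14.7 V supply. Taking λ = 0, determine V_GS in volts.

V_GS = 1.10 V

With gate tied to drain, V_GS = V_DS ≥ V_GS − V_th, so the device is in saturation.
k_n = μ_nC_ox · (W/L) = 6.55 mA/V².
KCL at the drain: ½ k_n (V_GS − V_th)² = (V_DD − V_GS)/R.
Let x = V_GS − 0.79. Then 140 x² + x − 13.91 = 0, giving x = 0.312 V (positive root), so V_GS = 1.1 V.
I_D = (V_DD − V_GS)/R = (14.7 − 1.1) / 42.6 = 0.319 mA.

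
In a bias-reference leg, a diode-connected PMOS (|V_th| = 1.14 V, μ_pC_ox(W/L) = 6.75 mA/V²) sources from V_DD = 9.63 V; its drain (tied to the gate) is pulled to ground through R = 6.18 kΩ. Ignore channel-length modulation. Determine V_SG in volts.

With gate tied to drain, V_SG = V_SD ≥ V_SG − |V_th|, so the device is in saturation.
KCL at the drain: ½ k_p (V_SG − |V_th|)² = (V_DD − V_SG)/R.
Let x = V_SG − 1.14. Then 20.9 x² + x − 8.49 = 0, giving x = 0.614 V (positive root), so V_SG = 1.75 V.
I_D = (V_DD − V_SG)/R = (9.63 − 1.75) / 6.18 = 1.27 mA.

V_SG = 1.75 V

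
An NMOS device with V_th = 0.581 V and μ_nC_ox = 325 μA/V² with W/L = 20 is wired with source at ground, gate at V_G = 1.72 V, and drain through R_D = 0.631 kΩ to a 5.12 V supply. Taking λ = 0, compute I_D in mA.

V_GS = V_G = 1.72 V, so V_ov = 1.72 − 0.581 = 1.14 V.
k_n = μ_nC_ox · (W/L) = 6.5 mA/V².
Assume saturation: I_D = ½ k_n V_ov² = 0.5 × 6.5 × 1.14² = 4.22 mA, giving V_DS = V_DD − I_D R_D = 5.12 − 4.22 × 0.631 = 2.46 V.
V_DS = 2.46 V ≥ V_ov = 1.14 V, confirming saturation.

I_D = 4.22 mA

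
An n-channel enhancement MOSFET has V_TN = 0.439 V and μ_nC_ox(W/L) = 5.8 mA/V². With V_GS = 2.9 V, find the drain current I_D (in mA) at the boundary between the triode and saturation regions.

I_D = 17.6 mA

At the boundary V_DS = V_ov = V_GS − V_TN = 2.9 − 0.439 = 2.46 V.
I_D = ½ k_n V_ov² = 0.5 × 5.8 × 2.46² = 17.6 mA.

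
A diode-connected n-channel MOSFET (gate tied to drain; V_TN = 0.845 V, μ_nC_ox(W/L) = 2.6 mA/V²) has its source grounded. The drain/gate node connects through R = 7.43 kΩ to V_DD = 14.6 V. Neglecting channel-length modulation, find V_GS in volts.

V_GS = 1.99 V

With gate tied to drain, V_GS = V_DS ≥ V_GS − V_TN, so the device is in saturation.
KCL at the drain: ½ k_n (V_GS − V_TN)² = (V_DD − V_GS)/R.
Let x = V_GS − 0.845. Then 9.66 x² + x − 13.75 = 0, giving x = 1.14 V (positive root), so V_GS = 1.99 V.
I_D = (V_DD − V_GS)/R = (14.6 − 1.99) / 7.43 = 1.7 mA.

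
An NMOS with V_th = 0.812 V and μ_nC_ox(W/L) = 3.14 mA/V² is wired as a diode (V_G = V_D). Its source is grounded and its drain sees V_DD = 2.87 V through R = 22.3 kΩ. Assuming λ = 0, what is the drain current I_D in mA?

I_D = 0.0820 mA

With gate tied to drain, V_GS = V_DS ≥ V_GS − V_th, so the device is in saturation.
KCL at the drain: ½ k_n (V_GS − V_th)² = (V_DD − V_GS)/R.
Let x = V_GS − 0.812. Then 35 x² + x − 2.058 = 0, giving x = 0.229 V (positive root), so V_GS = 1.04 V.
I_D = (V_DD − V_GS)/R = (2.87 − 1.04) / 22.3 = 0.082 mA.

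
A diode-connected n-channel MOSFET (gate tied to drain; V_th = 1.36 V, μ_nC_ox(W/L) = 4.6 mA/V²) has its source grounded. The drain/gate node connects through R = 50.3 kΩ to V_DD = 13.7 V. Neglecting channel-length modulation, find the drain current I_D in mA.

With gate tied to drain, V_GS = V_DS ≥ V_GS − V_th, so the device is in saturation.
KCL at the drain: ½ k_n (V_GS − V_th)² = (V_DD − V_GS)/R.
Let x = V_GS − 1.36. Then 116 x² + x − 12.34 = 0, giving x = 0.322 V (positive root), so V_GS = 1.68 V.
I_D = (V_DD − V_GS)/R = (13.7 − 1.68) / 50.3 = 0.239 mA.

I_D = 0.239 mA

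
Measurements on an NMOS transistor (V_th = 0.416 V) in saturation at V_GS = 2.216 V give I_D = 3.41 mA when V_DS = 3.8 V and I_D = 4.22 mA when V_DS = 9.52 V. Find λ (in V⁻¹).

λ = 0.0493 V⁻¹

With V_GS fixed, I_D ∝ (1 + λ V_DS) in saturation, so I_D2/I_D1 = (1 + λ V_DS2)/(1 + λ V_DS1).
4.22/3.41 = 1.238 = (1 + 9.52 λ)/(1 + 3.8 λ).
Solving: λ (I_D1 V_DS2 − I_D2 V_DS1) = I_D2 − I_D1, so λ = (4.22 − 3.41) / (3.41 × 9.52 − 4.22 × 3.8) = 0.81 / 16.4 = 0.0493 V⁻¹.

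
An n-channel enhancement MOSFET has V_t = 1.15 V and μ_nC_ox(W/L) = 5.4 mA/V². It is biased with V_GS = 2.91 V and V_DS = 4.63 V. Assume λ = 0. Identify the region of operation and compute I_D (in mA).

Saturation; I_D = 8.36 mA

V_ov = V_GS − V_t = 2.91 − 1.15 = 1.76 V.
Since V_DS = 4.63 V ≥ V_ov = 1.76 V, the device is in saturation.
I_D = ½ k_n V_ov² = 0.5 × 5.4 × 1.76² = 8.36 mA.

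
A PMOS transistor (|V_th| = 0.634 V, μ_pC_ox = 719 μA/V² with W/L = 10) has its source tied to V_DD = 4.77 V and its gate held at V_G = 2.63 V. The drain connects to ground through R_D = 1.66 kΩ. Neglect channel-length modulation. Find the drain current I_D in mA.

I_D = 2.71 mA

V_SG = V_DD − V_G = 4.77 − 2.63 = 2.14 V, so V_ov = 2.14 − 0.634 = 1.51 V.
k_p = μ_pC_ox · (W/L) = 7.19 mA/V².
Assume saturation: I_D = ½ k_p V_ov² = 0.5 × 7.19 × 1.51² = 8.15 mA, giving V_SD = V_DD − I_D R_D = 4.77 − 8.15 × 1.66 = -8.76 V.
But -8.76 V < V_ov = 1.51 V, so the device is actually in triode.
In triode I_D = k_p[V_ov V_SD − ½ V_SD²] and I_D = (V_DD − V_SD)/R_D. Equating: 5.97 V_SD² − 18.97 V_SD + 4.77 = 0, giving V_SD = 0.275 V (the root below V_ov).
I_D = (4.77 − 0.275) / 1.66 = 2.71 mA.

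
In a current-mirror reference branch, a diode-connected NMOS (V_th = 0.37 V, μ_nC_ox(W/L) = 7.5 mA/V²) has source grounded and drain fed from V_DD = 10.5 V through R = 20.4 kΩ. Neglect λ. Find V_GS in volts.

With gate tied to drain, V_GS = V_DS ≥ V_GS − V_th, so the device is in saturation.
KCL at the drain: ½ k_n (V_GS − V_th)² = (V_DD − V_GS)/R.
Let x = V_GS − 0.37. Then 76.5 x² + x − 10.13 = 0, giving x = 0.357 V (positive root), so V_GS = 0.727 V.
I_D = (V_DD − V_GS)/R = (10.5 − 0.727) / 20.4 = 0.479 mA.

V_GS = 0.727 V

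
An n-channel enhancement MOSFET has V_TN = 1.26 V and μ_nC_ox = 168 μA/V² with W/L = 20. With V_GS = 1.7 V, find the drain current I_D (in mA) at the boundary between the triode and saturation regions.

I_D = 0.325 mA

At the boundary V_DS = V_ov = V_GS − V_TN = 1.7 − 1.26 = 0.44 V.
k_n = μ_nC_ox · (W/L) = 3.36 mA/V².
I_D = ½ k_n V_ov² = 0.5 × 3.36 × 0.44² = 0.325 mA.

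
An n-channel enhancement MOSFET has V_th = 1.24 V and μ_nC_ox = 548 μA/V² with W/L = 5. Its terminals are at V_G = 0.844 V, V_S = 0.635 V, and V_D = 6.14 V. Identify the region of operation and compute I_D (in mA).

Cutoff; I_D = 0 mA

V_GS = V_G − V_S = 0.844 − 0.635 = 0.209 V; V_DS = V_D − V_S = 6.14 − 0.635 = 5.5 V.
V_GS = 0.209 V < V_th = 1.24 V, so the transistor is in cutoff.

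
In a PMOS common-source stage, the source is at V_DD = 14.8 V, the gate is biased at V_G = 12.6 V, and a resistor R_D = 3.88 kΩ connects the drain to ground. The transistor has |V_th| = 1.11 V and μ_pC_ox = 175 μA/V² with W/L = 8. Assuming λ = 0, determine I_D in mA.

V_SG = V_DD − V_G = 14.8 − 12.6 = 2.2 V, so V_ov = 2.2 − 1.11 = 1.09 V.
k_p = μ_pC_ox · (W/L) = 1.4 mA/V².
Assume saturation: I_D = ½ k_p V_ov² = 0.5 × 1.4 × 1.09² = 0.832 mA, giving V_SD = V_DD − I_D R_D = 14.8 − 0.832 × 3.88 = 11.6 V.
V_SD = 11.6 V ≥ V_ov = 1.09 V, confirming saturation.

I_D = 0.832 mA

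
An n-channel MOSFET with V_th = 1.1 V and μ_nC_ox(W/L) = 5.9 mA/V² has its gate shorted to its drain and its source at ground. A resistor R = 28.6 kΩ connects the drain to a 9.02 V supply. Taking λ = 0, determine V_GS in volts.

With gate tied to drain, V_GS = V_DS ≥ V_GS − V_th, so the device is in saturation.
KCL at the drain: ½ k_n (V_GS − V_th)² = (V_DD − V_GS)/R.
Let x = V_GS − 1.1. Then 84.4 x² + x − 7.92 = 0, giving x = 0.301 V (positive root), so V_GS = 1.4 V.
I_D = (V_DD − V_GS)/R = (9.02 − 1.4) / 28.6 = 0.266 mA.

V_GS = 1.40 V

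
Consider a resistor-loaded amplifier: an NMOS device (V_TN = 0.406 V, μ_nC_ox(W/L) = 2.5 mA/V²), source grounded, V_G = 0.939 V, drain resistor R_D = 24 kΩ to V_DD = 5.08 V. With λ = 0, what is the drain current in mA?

I_D = 0.204 mA

V_GS = V_G = 0.939 V, so V_ov = 0.939 − 0.406 = 0.533 V.
Assume saturation: I_D = ½ k_n V_ov² = 0.5 × 2.5 × 0.533² = 0.355 mA, giving V_DS = V_DD − I_D R_D = 5.08 − 0.355 × 24 = -3.44 V.
But -3.44 V < V_ov = 0.533 V, so the device is actually in triode.
In triode I_D = k_n[V_ov V_DS − ½ V_DS²] and I_D = (V_DD − V_DS)/R_D. Equating: 30 V_DS² − 32.98 V_DS + 5.08 = 0, giving V_DS = 0.185 V (the root below V_ov).
I_D = (5.08 − 0.185) / 24 = 0.204 mA.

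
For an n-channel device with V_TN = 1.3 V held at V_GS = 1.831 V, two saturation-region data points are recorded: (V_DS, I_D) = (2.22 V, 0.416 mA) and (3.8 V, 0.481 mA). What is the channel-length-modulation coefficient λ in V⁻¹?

With V_GS fixed, I_D ∝ (1 + λ V_DS) in saturation, so I_D2/I_D1 = (1 + λ V_DS2)/(1 + λ V_DS1).
0.481/0.416 = 1.156 = (1 + 3.8 λ)/(1 + 2.22 λ).
Solving: λ (I_D1 V_DS2 − I_D2 V_DS1) = I_D2 − I_D1, so λ = (0.481 − 0.416) / (0.416 × 3.8 − 0.481 × 2.22) = 0.065 / 0.513 = 0.127 V⁻¹.

λ = 0.127 V⁻¹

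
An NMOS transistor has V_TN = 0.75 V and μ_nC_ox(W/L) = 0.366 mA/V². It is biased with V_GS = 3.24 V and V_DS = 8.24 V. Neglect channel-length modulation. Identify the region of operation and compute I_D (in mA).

Saturation; I_D = 1.13 mA

V_ov = V_GS − V_TN = 3.24 − 0.75 = 2.49 V.
Since V_DS = 8.24 V ≥ V_ov = 2.49 V, the device is in saturation.
I_D = ½ k_n V_ov² = 0.5 × 0.366 × 2.49² = 1.13 mA.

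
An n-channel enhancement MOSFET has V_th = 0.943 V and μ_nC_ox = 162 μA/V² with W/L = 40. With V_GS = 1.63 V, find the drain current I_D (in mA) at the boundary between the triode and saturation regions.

At the boundary V_DS = V_ov = V_GS − V_th = 1.63 − 0.943 = 0.687 V.
k_n = μ_nC_ox · (W/L) = 6.48 mA/V².
I_D = ½ k_n V_ov² = 0.5 × 6.48 × 0.687² = 1.53 mA.

I_D = 1.53 mA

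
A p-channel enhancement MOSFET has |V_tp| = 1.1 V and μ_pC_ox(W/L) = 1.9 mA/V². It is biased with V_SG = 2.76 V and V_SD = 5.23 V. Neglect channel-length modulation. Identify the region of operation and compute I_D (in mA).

Saturation; I_D = 2.62 mA

V_ov = V_SG − |V_tp| = 2.76 − 1.1 = 1.66 V.
Since V_SD = 5.23 V ≥ V_ov = 1.66 V, the device is in saturation.
I_D = ½ k_p V_ov² = 0.5 × 1.9 × 1.66² = 2.62 mA.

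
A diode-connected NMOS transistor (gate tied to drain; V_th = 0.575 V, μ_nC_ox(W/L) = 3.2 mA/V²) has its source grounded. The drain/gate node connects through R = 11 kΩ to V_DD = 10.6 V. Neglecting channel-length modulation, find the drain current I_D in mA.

I_D = 0.845 mA

With gate tied to drain, V_GS = V_DS ≥ V_GS − V_th, so the device is in saturation.
KCL at the drain: ½ k_n (V_GS − V_th)² = (V_DD − V_GS)/R.
Let x = V_GS − 0.575. Then 17.6 x² + x − 10.03 = 0, giving x = 0.727 V (positive root), so V_GS = 1.3 V.
I_D = (V_DD − V_GS)/R = (10.6 − 1.3) / 11 = 0.845 mA.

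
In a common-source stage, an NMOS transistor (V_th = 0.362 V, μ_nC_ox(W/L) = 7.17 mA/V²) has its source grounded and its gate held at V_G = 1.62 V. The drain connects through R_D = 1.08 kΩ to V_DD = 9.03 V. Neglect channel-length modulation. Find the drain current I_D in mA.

I_D = 5.67 mA

V_GS = V_G = 1.62 V, so V_ov = 1.62 − 0.362 = 1.26 V.
Assume saturation: I_D = ½ k_n V_ov² = 0.5 × 7.17 × 1.26² = 5.67 mA, giving V_DS = V_DD − I_D R_D = 9.03 − 5.67 × 1.08 = 2.9 V.
V_DS = 2.9 V ≥ V_ov = 1.26 V, confirming saturation.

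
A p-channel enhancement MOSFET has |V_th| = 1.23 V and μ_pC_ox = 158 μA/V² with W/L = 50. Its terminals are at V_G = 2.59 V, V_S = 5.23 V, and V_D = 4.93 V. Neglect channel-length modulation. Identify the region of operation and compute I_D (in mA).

Triode; I_D = 2.99 mA

V_SG = V_S − V_G = 5.23 − 2.59 = 2.64 V; V_SD = V_S − V_D = 5.23 − 4.93 = 0.3 V.
k_p = μ_pC_ox · (W/L) = 7.9 mA/V².
V_ov = V_SG − |V_th| = 2.64 − 1.23 = 1.41 V.
Since V_SD = 0.3 V < V_ov = 1.41 V, the device is in the triode region.
I_D = k_p [V_ov · V_SD − ½ V_SD²] = 7.9 × [1.41 × 0.3 − 0.5 × 0.3²] = 2.99 mA.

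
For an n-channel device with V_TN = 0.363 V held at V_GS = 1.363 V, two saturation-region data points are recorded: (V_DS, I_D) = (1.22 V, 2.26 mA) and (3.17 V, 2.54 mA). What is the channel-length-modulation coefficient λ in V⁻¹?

With V_GS fixed, I_D ∝ (1 + λ V_DS) in saturation, so I_D2/I_D1 = (1 + λ V_DS2)/(1 + λ V_DS1).
2.54/2.26 = 1.124 = (1 + 3.17 λ)/(1 + 1.22 λ).
Solving: λ (I_D1 V_DS2 − I_D2 V_DS1) = I_D2 − I_D1, so λ = (2.54 − 2.26) / (2.26 × 3.17 − 2.54 × 1.22) = 0.28 / 4.07 = 0.0689 V⁻¹.

λ = 0.0689 V⁻¹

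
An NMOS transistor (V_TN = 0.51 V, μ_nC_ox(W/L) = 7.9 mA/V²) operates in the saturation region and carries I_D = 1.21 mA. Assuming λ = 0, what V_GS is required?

V_GS = 1.06 V

In saturation I_D = ½ k_n (V_GS − V_TN)², so V_GS − V_TN = √(2 I_D / k_n) = √(2 × 1.21 / 7.9) = 0.553 V.
V_GS = 0.51 + 0.553 = 1.06 V.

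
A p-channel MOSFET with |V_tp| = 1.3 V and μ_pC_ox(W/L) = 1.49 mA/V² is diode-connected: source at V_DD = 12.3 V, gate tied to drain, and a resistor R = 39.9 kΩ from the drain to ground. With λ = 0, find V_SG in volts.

V_SG = 1.89 V

With gate tied to drain, V_SG = V_SD ≥ V_SG − |V_tp|, so the device is in saturation.
KCL at the drain: ½ k_p (V_SG − |V_tp|)² = (V_DD − V_SG)/R.
Let x = V_SG − 1.3. Then 29.7 x² + x − 11 = 0, giving x = 0.592 V (positive root), so V_SG = 1.89 V.
I_D = (V_DD − V_SG)/R = (12.3 − 1.89) / 39.9 = 0.261 mA.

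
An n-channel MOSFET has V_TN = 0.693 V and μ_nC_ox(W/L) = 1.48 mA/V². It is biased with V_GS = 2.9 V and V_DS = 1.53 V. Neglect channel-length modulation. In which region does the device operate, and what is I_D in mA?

V_ov = V_GS − V_TN = 2.9 − 0.693 = 2.21 V.
Since V_DS = 1.53 V < V_ov = 2.21 V, the device is in the triode region.
I_D = k_n [V_ov · V_DS − ½ V_DS²] = 1.48 × [2.21 × 1.53 − 0.5 × 1.53²] = 3.27 mA.

Triode; I_D = 3.27 mA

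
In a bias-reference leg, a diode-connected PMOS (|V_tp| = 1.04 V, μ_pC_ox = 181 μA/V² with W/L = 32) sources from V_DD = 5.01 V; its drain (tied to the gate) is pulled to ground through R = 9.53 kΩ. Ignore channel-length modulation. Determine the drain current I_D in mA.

I_D = 0.379 mA

With gate tied to drain, V_SG = V_SD ≥ V_SG − |V_tp|, so the device is in saturation.
k_p = μ_pC_ox · (W/L) = 5.792 mA/V².
KCL at the drain: ½ k_p (V_SG − |V_tp|)² = (V_DD − V_SG)/R.
Let x = V_SG − 1.04. Then 27.6 x² + x − 3.97 = 0, giving x = 0.362 V (positive root), so V_SG = 1.4 V.
I_D = (V_DD − V_SG)/R = (5.01 − 1.4) / 9.53 = 0.379 mA.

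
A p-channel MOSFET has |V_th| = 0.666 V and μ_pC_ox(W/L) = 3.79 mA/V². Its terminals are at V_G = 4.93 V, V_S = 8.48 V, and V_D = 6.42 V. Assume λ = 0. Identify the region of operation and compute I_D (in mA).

Triode; I_D = 14.5 mA

V_SG = V_S − V_G = 8.48 − 4.93 = 3.55 V; V_SD = V_S − V_D = 8.48 − 6.42 = 2.06 V.
V_ov = V_SG − |V_th| = 3.55 − 0.666 = 2.88 V.
Since V_SD = 2.06 V < V_ov = 2.88 V, the device is in the triode region.
I_D = k_p [V_ov · V_SD − ½ V_SD²] = 3.79 × [2.88 × 2.06 − 0.5 × 2.06²] = 14.5 mA.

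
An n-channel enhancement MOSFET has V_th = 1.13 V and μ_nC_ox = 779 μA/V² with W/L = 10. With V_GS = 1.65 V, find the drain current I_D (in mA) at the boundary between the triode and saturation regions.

I_D = 1.05 mA

At the boundary V_DS = V_ov = V_GS − V_th = 1.65 − 1.13 = 0.52 V.
k_n = μ_nC_ox · (W/L) = 7.79 mA/V².
I_D = ½ k_n V_ov² = 0.5 × 7.79 × 0.52² = 1.05 mA.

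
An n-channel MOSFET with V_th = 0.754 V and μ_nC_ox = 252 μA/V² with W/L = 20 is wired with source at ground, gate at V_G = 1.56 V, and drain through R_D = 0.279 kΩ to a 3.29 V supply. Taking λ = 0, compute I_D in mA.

I_D = 1.64 mA

V_GS = V_G = 1.56 V, so V_ov = 1.56 − 0.754 = 0.806 V.
k_n = μ_nC_ox · (W/L) = 5.04 mA/V².
Assume saturation: I_D = ½ k_n V_ov² = 0.5 × 5.04 × 0.806² = 1.64 mA, giving V_DS = V_DD − I_D R_D = 3.29 − 1.64 × 0.279 = 2.83 V.
V_DS = 2.83 V ≥ V_ov = 0.806 V, confirming saturation.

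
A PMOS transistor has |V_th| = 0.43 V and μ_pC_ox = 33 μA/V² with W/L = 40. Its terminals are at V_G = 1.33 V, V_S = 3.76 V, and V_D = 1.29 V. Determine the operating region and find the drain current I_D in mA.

Saturation; I_D = 2.64 mA

V_SG = V_S − V_G = 3.76 − 1.33 = 2.43 V; V_SD = V_S − V_D = 3.76 − 1.29 = 2.47 V.
k_p = μ_pC_ox · (W/L) = 1.32 mA/V².
V_ov = V_SG − |V_th| = 2.43 − 0.43 = 2 V.
Since V_SD = 2.47 V ≥ V_ov = 2 V, the device is in saturation.
I_D = ½ k_p V_ov² = 0.5 × 1.32 × 2² = 2.64 mA.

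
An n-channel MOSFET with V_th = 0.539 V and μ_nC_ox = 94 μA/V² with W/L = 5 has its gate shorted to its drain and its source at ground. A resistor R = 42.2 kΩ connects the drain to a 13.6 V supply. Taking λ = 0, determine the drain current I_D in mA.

With gate tied to drain, V_GS = V_DS ≥ V_GS − V_th, so the device is in saturation.
k_n = μ_nC_ox · (W/L) = 0.47 mA/V².
KCL at the drain: ½ k_n (V_GS − V_th)² = (V_DD − V_GS)/R.
Let x = V_GS − 0.539. Then 9.92 x² + x − 13.06 = 0, giving x = 1.1 V (positive root), so V_GS = 1.64 V.
I_D = (V_DD − V_GS)/R = (13.6 − 1.64) / 42.2 = 0.283 mA.

I_D = 0.283 mA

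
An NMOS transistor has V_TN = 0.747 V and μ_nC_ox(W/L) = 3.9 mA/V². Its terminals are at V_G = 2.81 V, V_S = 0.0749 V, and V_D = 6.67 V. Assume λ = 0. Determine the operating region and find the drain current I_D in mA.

V_GS = V_G − V_S = 2.81 − 0.0749 = 2.74 V; V_DS = V_D − V_S = 6.67 − 0.0749 = 6.6 V.
V_ov = V_GS − V_TN = 2.74 − 0.747 = 1.99 V.
Since V_DS = 6.6 V ≥ V_ov = 1.99 V, the device is in saturation.
I_D = ½ k_n V_ov² = 0.5 × 3.9 × 1.99² = 7.71 mA.

Saturation; I_D = 7.71 mA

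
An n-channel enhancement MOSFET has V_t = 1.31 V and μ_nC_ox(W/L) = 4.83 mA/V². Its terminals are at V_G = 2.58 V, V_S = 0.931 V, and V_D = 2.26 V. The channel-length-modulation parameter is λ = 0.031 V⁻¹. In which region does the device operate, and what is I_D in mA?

V_GS = V_G − V_S = 2.58 − 0.931 = 1.65 V; V_DS = V_D − V_S = 2.26 − 0.931 = 1.33 V.
V_ov = V_GS − V_t = 1.65 − 1.31 = 0.339 V.
Since V_DS = 1.33 V ≥ V_ov = 0.339 V, the device is in saturation.
I_D = ½ k_n V_ov² (1 + λ V_DS) = 0.5 × 4.83 × 0.339² × (1 + 0.031 × 1.33) = 0.289 mA.

Saturation; I_D = 0.289 mA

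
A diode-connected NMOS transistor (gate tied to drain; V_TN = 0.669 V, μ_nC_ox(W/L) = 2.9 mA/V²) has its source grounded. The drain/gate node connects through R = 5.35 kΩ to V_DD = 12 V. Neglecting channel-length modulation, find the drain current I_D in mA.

I_D = 1.90 mA

With gate tied to drain, V_GS = V_DS ≥ V_GS − V_TN, so the device is in saturation.
KCL at the drain: ½ k_n (V_GS − V_TN)² = (V_DD − V_GS)/R.
Let x = V_GS − 0.669. Then 7.76 x² + x − 11.33 = 0, giving x = 1.15 V (positive root), so V_GS = 1.81 V.
I_D = (V_DD − V_GS)/R = (12 − 1.81) / 5.35 = 1.9 mA.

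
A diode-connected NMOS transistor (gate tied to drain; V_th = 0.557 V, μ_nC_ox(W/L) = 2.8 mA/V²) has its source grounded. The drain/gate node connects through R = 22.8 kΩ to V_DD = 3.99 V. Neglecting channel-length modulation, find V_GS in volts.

With gate tied to drain, V_GS = V_DS ≥ V_GS − V_th, so the device is in saturation.
KCL at the drain: ½ k_n (V_GS − V_th)² = (V_DD − V_GS)/R.
Let x = V_GS − 0.557. Then 31.9 x² + x − 3.433 = 0, giving x = 0.313 V (positive root), so V_GS = 0.87 V.
I_D = (V_DD − V_GS)/R = (3.99 − 0.87) / 22.8 = 0.137 mA.

V_GS = 0.870 V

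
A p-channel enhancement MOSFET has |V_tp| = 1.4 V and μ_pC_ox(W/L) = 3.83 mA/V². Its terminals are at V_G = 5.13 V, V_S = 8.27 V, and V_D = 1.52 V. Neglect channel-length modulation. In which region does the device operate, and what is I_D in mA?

Saturation; I_D = 5.80 mA

V_SG = V_S − V_G = 8.27 − 5.13 = 3.14 V; V_SD = V_S − V_D = 8.27 − 1.52 = 6.75 V.
V_ov = V_SG − |V_tp| = 3.14 − 1.4 = 1.74 V.
Since V_SD = 6.75 V ≥ V_ov = 1.74 V, the device is in saturation.
I_D = ½ k_p V_ov² = 0.5 × 3.83 × 1.74² = 5.8 mA.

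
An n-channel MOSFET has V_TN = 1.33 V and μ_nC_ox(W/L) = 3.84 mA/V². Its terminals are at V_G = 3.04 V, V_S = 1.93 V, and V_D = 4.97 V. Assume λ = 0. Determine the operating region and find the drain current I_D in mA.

V_GS = V_G − V_S = 3.04 − 1.93 = 1.11 V; V_DS = V_D − V_S = 4.97 − 1.93 = 3.04 V.
V_GS = 1.11 V < V_TN = 1.33 V, so the transistor is in cutoff.

Cutoff; I_D = 0 mA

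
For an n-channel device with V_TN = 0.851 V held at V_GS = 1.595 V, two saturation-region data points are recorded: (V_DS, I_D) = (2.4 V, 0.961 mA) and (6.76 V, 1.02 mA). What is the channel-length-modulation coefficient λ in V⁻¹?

λ = 0.0146 V⁻¹

With V_GS fixed, I_D ∝ (1 + λ V_DS) in saturation, so I_D2/I_D1 = (1 + λ V_DS2)/(1 + λ V_DS1).
1.02/0.961 = 1.061 = (1 + 6.76 λ)/(1 + 2.4 λ).
Solving: λ (I_D1 V_DS2 − I_D2 V_DS1) = I_D2 − I_D1, so λ = (1.02 − 0.961) / (0.961 × 6.76 − 1.02 × 2.4) = 0.059 / 4.05 = 0.0146 V⁻¹.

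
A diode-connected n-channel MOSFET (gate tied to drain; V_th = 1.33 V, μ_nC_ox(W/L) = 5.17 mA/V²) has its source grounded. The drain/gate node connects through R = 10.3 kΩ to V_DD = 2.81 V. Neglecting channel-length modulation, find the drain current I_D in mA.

With gate tied to drain, V_GS = V_DS ≥ V_GS − V_th, so the device is in saturation.
KCL at the drain: ½ k_n (V_GS − V_th)² = (V_DD − V_GS)/R.
Let x = V_GS − 1.33. Then 26.6 x² + x − 1.48 = 0, giving x = 0.218 V (positive root), so V_GS = 1.55 V.
I_D = (V_DD − V_GS)/R = (2.81 − 1.55) / 10.3 = 0.123 mA.

I_D = 0.123 mA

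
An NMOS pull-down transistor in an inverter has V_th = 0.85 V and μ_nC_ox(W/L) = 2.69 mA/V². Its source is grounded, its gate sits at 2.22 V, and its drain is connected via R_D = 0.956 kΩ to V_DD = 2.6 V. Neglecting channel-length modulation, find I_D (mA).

V_GS = V_G = 2.22 V, so V_ov = 2.22 − 0.85 = 1.37 V.
Assume saturation: I_D = ½ k_n V_ov² = 0.5 × 2.69 × 1.37² = 2.52 mA, giving V_DS = V_DD − I_D R_D = 2.6 − 2.52 × 0.956 = 0.187 V.
But 0.187 V < V_ov = 1.37 V, so the device is actually in triode.
In triode I_D = k_n[V_ov V_DS − ½ V_DS²] and I_D = (V_DD − V_DS)/R_D. Equating: 1.29 V_DS² − 4.523 V_DS + 2.6 = 0, giving V_DS = 0.724 V (the root below V_ov).
I_D = (2.6 − 0.724) / 0.956 = 1.96 mA.

I_D = 1.96 mA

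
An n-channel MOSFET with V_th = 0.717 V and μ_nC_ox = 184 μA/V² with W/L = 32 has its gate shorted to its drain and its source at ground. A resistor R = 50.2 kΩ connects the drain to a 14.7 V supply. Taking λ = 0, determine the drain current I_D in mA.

With gate tied to drain, V_GS = V_DS ≥ V_GS − V_th, so the device is in saturation.
k_n = μ_nC_ox · (W/L) = 5.888 mA/V².
KCL at the drain: ½ k_n (V_GS − V_th)² = (V_DD − V_GS)/R.
Let x = V_GS − 0.717. Then 148 x² + x − 13.98 = 0, giving x = 0.304 V (positive root), so V_GS = 1.02 V.
I_D = (V_DD − V_GS)/R = (14.7 − 1.02) / 50.2 = 0.272 mA.

I_D = 0.272 mA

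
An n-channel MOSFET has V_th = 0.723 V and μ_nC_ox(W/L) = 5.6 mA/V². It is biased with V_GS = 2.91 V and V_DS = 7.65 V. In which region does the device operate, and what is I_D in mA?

Saturation; I_D = 13.4 mA

V_ov = V_GS − V_th = 2.91 − 0.723 = 2.19 V.
Since V_DS = 7.65 V ≥ V_ov = 2.19 V, the device is in saturation.
I_D = ½ k_n V_ov² = 0.5 × 5.6 × 2.19² = 13.4 mA.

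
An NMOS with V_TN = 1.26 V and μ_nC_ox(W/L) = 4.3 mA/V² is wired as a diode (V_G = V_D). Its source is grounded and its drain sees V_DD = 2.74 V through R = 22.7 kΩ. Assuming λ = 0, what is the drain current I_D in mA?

With gate tied to drain, V_GS = V_DS ≥ V_GS − V_TN, so the device is in saturation.
KCL at the drain: ½ k_n (V_GS − V_TN)² = (V_DD − V_GS)/R.
Let x = V_GS − 1.26. Then 48.8 x² + x − 1.48 = 0, giving x = 0.164 V (positive root), so V_GS = 1.42 V.
I_D = (V_DD − V_GS)/R = (2.74 − 1.42) / 22.7 = 0.058 mA.

I_D = 0.0580 mA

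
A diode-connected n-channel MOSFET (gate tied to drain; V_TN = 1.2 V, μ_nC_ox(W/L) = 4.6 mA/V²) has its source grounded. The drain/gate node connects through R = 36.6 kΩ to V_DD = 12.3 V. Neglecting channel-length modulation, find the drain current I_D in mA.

I_D = 0.294 mA

With gate tied to drain, V_GS = V_DS ≥ V_GS − V_TN, so the device is in saturation.
KCL at the drain: ½ k_n (V_GS − V_TN)² = (V_DD − V_GS)/R.
Let x = V_GS − 1.2. Then 84.2 x² + x − 11.1 = 0, giving x = 0.357 V (positive root), so V_GS = 1.56 V.
I_D = (V_DD − V_GS)/R = (12.3 − 1.56) / 36.6 = 0.294 mA.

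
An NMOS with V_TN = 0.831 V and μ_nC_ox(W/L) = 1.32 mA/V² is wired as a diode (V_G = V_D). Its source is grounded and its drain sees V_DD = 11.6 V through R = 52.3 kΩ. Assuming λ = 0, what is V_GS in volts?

V_GS = 1.38 V

With gate tied to drain, V_GS = V_DS ≥ V_GS − V_TN, so the device is in saturation.
KCL at the drain: ½ k_n (V_GS − V_TN)² = (V_DD − V_GS)/R.
Let x = V_GS − 0.831. Then 34.5 x² + x − 10.77 = 0, giving x = 0.544 V (positive root), so V_GS = 1.38 V.
I_D = (V_DD − V_GS)/R = (11.6 − 1.38) / 52.3 = 0.196 mA.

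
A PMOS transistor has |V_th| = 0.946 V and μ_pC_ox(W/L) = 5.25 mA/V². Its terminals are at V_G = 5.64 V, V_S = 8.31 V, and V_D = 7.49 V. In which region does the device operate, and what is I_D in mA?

Triode; I_D = 5.66 mA

V_SG = V_S − V_G = 8.31 − 5.64 = 2.67 V; V_SD = V_S − V_D = 8.31 − 7.49 = 0.82 V.
V_ov = V_SG − |V_th| = 2.67 − 0.946 = 1.72 V.
Since V_SD = 0.82 V < V_ov = 1.72 V, the device is in the triode region.
I_D = k_p [V_ov · V_SD − ½ V_SD²] = 5.25 × [1.72 × 0.82 − 0.5 × 0.82²] = 5.66 mA.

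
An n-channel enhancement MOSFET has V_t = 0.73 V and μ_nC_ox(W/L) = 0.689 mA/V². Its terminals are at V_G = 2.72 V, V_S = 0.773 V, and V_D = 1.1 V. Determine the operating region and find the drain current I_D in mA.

V_GS = V_G − V_S = 2.72 − 0.773 = 1.95 V; V_DS = V_D − V_S = 1.1 − 0.773 = 0.327 V.
V_ov = V_GS − V_t = 1.95 − 0.73 = 1.22 V.
Since V_DS = 0.327 V < V_ov = 1.22 V, the device is in the triode region.
I_D = k_n [V_ov · V_DS − ½ V_DS²] = 0.689 × [1.22 × 0.327 − 0.5 × 0.327²] = 0.237 mA.

Triode; I_D = 0.237 mA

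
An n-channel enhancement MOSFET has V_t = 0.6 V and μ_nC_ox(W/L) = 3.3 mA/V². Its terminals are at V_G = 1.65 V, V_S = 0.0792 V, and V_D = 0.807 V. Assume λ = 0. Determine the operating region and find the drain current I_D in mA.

V_GS = V_G − V_S = 1.65 − 0.0792 = 1.57 V; V_DS = V_D − V_S = 0.807 − 0.0792 = 0.728 V.
V_ov = V_GS − V_t = 1.57 − 0.6 = 0.971 V.
Since V_DS = 0.728 V < V_ov = 0.971 V, the device is in the triode region.
I_D = k_n [V_ov · V_DS − ½ V_DS²] = 3.3 × [0.971 × 0.728 − 0.5 × 0.728²] = 1.46 mA.

Triode; I_D = 1.46 mA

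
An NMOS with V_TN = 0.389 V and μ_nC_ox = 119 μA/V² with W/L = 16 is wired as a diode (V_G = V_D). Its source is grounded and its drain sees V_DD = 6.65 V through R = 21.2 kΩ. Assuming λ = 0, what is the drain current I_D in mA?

With gate tied to drain, V_GS = V_DS ≥ V_GS − V_TN, so the device is in saturation.
k_n = μ_nC_ox · (W/L) = 1.904 mA/V².
KCL at the drain: ½ k_n (V_GS − V_TN)² = (V_DD − V_GS)/R.
Let x = V_GS − 0.389. Then 20.2 x² + x − 6.261 = 0, giving x = 0.533 V (positive root), so V_GS = 0.922 V.
I_D = (V_DD − V_GS)/R = (6.65 − 0.922) / 21.2 = 0.27 mA.

I_D = 0.270 mA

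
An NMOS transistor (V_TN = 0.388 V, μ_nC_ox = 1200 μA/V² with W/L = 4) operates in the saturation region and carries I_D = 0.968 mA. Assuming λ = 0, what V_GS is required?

V_GS = 1.02 V

k_n = μ_nC_ox · (W/L) = 4.8 mA/V².
In saturation I_D = ½ k_n (V_GS − V_TN)², so V_GS − V_TN = √(2 I_D / k_n) = √(2 × 0.968 / 4.8) = 0.635 V.
V_GS = 0.388 + 0.635 = 1.02 V.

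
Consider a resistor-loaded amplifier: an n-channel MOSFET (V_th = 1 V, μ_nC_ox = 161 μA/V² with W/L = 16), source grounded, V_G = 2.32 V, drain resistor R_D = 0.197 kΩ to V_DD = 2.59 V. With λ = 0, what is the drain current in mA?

I_D = 2.24 mA

V_GS = V_G = 2.32 V, so V_ov = 2.32 − 1 = 1.32 V.
k_n = μ_nC_ox · (W/L) = 2.576 mA/V².
Assume saturation: I_D = ½ k_n V_ov² = 0.5 × 2.576 × 1.32² = 2.24 mA, giving V_DS = V_DD − I_D R_D = 2.59 − 2.24 × 0.197 = 2.15 V.
V_DS = 2.15 V ≥ V_ov = 1.32 V, confirming saturation.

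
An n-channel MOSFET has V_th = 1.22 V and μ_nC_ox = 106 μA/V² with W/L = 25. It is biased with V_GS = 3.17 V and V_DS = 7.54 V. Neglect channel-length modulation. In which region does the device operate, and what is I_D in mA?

Saturation; I_D = 5.04 mA

k_n = μ_nC_ox · (W/L) = 2.65 mA/V².
V_ov = V_GS − V_th = 3.17 − 1.22 = 1.95 V.
Since V_DS = 7.54 V ≥ V_ov = 1.95 V, the device is in saturation.
I_D = ½ k_n V_ov² = 0.5 × 2.65 × 1.95² = 5.04 mA.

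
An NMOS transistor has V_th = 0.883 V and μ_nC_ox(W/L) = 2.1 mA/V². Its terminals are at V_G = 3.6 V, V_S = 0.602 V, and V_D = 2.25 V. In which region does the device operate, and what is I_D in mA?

V_GS = V_G − V_S = 3.6 − 0.602 = 3 V; V_DS = V_D − V_S = 2.25 − 0.602 = 1.65 V.
V_ov = V_GS − V_th = 3 − 0.883 = 2.12 V.
Since V_DS = 1.65 V < V_ov = 2.12 V, the device is in the triode region.
I_D = k_n [V_ov · V_DS − ½ V_DS²] = 2.1 × [2.12 × 1.65 − 0.5 × 1.65²] = 4.47 mA.

Triode; I_D = 4.47 mA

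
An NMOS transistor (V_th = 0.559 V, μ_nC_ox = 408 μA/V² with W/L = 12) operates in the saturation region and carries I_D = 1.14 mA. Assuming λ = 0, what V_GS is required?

k_n = μ_nC_ox · (W/L) = 4.896 mA/V².
In saturation I_D = ½ k_n (V_GS − V_th)², so V_GS − V_th = √(2 I_D / k_n) = √(2 × 1.14 / 4.896) = 0.682 V.
V_GS = 0.559 + 0.682 = 1.24 V.

V_GS = 1.24 V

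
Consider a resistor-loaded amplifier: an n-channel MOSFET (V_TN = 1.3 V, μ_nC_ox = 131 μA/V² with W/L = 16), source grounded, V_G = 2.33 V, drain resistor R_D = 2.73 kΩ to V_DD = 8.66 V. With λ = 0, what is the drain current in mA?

I_D = 1.11 mA

V_GS = V_G = 2.33 V, so V_ov = 2.33 − 1.3 = 1.03 V.
k_n = μ_nC_ox · (W/L) = 2.096 mA/V².
Assume saturation: I_D = ½ k_n V_ov² = 0.5 × 2.096 × 1.03² = 1.11 mA, giving V_DS = V_DD − I_D R_D = 8.66 − 1.11 × 2.73 = 5.62 V.
V_DS = 5.62 V ≥ V_ov = 1.03 V, confirming saturation.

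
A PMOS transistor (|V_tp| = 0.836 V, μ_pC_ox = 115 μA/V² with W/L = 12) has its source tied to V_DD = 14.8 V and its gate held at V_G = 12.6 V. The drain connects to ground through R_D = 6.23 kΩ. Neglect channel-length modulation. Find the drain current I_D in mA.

I_D = 1.28 mA

V_SG = V_DD − V_G = 14.8 − 12.6 = 2.2 V, so V_ov = 2.2 − 0.836 = 1.36 V.
k_p = μ_pC_ox · (W/L) = 1.38 mA/V².
Assume saturation: I_D = ½ k_p V_ov² = 0.5 × 1.38 × 1.36² = 1.28 mA, giving V_SD = V_DD − I_D R_D = 14.8 − 1.28 × 6.23 = 6.8 V.
V_SD = 6.8 V ≥ V_ov = 1.36 V, confirming saturation.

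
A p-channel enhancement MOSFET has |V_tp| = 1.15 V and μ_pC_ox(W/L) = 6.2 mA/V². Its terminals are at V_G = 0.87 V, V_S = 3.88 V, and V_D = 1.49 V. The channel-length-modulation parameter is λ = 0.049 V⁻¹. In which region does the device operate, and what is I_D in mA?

V_SG = V_S − V_G = 3.88 − 0.87 = 3.01 V; V_SD = V_S − V_D = 3.88 − 1.49 = 2.39 V.
V_ov = V_SG − |V_tp| = 3.01 − 1.15 = 1.86 V.
Since V_SD = 2.39 V ≥ V_ov = 1.86 V, the device is in saturation.
I_D = ½ k_p V_ov² (1 + λ V_SD) = 0.5 × 6.2 × 1.86² × (1 + 0.049 × 2.39) = 12 mA.

Saturation; I_D = 12.0 mA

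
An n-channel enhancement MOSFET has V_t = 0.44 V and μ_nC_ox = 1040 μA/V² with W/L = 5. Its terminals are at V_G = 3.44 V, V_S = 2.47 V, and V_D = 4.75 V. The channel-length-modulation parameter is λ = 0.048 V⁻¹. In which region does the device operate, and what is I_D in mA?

Saturation; I_D = 0.810 mA

V_GS = V_G − V_S = 3.44 − 2.47 = 0.97 V; V_DS = V_D − V_S = 4.75 − 2.47 = 2.28 V.
k_n = μ_nC_ox · (W/L) = 5.2 mA/V².
V_ov = V_GS − V_t = 0.97 − 0.44 = 0.53 V.
Since V_DS = 2.28 V ≥ V_ov = 0.53 V, the device is in saturation.
I_D = ½ k_n V_ov² (1 + λ V_DS) = 0.5 × 5.2 × 0.53² × (1 + 0.048 × 2.28) = 0.81 mA.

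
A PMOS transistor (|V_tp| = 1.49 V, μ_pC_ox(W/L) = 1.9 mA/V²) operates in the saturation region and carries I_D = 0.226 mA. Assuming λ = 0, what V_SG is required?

V_SG = 1.98 V

In saturation I_D = ½ k_p (V_SG − |V_tp|)², so V_SG − |V_tp| = √(2 I_D / k_p) = √(2 × 0.226 / 1.9) = 0.488 V.
V_SG = 1.49 + 0.488 = 1.98 V.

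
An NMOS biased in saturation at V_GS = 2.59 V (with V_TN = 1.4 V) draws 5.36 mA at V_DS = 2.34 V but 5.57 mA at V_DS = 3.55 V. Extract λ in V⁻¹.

λ = 0.0350 V⁻¹

With V_GS fixed, I_D ∝ (1 + λ V_DS) in saturation, so I_D2/I_D1 = (1 + λ V_DS2)/(1 + λ V_DS1).
5.57/5.36 = 1.039 = (1 + 3.55 λ)/(1 + 2.34 λ).
Solving: λ (I_D1 V_DS2 − I_D2 V_DS1) = I_D2 − I_D1, so λ = (5.57 − 5.36) / (5.36 × 3.55 − 5.57 × 2.34) = 0.21 / 5.99 = 0.035 V⁻¹.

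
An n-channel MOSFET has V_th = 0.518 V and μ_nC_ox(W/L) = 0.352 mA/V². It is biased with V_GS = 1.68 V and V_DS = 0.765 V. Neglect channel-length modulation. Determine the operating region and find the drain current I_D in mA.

V_ov = V_GS − V_th = 1.68 − 0.518 = 1.16 V.
Since V_DS = 0.765 V < V_ov = 1.16 V, the device is in the triode region.
I_D = k_n [V_ov · V_DS − ½ V_DS²] = 0.352 × [1.16 × 0.765 − 0.5 × 0.765²] = 0.21 mA.

Triode; I_D = 0.210 mA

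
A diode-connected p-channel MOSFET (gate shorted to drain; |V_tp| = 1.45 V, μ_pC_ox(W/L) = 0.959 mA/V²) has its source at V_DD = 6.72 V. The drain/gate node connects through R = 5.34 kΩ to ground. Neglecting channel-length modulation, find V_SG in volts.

With gate tied to drain, V_SG = V_SD ≥ V_SG − |V_tp|, so the device is in saturation.
KCL at the drain: ½ k_p (V_SG − |V_tp|)² = (V_DD − V_SG)/R.
Let x = V_SG − 1.45. Then 2.56 x² + x − 5.27 = 0, giving x = 1.25 V (positive root), so V_SG = 2.7 V.
I_D = (V_DD − V_SG)/R = (6.72 − 2.7) / 5.34 = 0.752 mA.

V_SG = 2.70 V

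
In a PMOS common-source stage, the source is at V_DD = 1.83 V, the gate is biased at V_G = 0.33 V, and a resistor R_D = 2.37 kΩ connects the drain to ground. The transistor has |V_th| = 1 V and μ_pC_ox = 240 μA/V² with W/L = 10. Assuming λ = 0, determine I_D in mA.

V_SG = V_DD − V_G = 1.83 − 0.33 = 1.5 V, so V_ov = 1.5 − 1 = 0.5 V.
k_p = μ_pC_ox · (W/L) = 2.4 mA/V².
Assume saturation: I_D = ½ k_p V_ov² = 0.5 × 2.4 × 0.5² = 0.3 mA, giving V_SD = V_DD − I_D R_D = 1.83 − 0.3 × 2.37 = 1.12 V.
V_SD = 1.12 V ≥ V_ov = 0.5 V, confirming saturation.

I_D = 0.300 mA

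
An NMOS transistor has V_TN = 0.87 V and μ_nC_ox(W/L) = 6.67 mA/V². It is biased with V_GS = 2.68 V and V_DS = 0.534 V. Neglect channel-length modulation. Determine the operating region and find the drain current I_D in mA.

Triode; I_D = 5.50 mA

V_ov = V_GS − V_TN = 2.68 − 0.87 = 1.81 V.
Since V_DS = 0.534 V < V_ov = 1.81 V, the device is in the triode region.
I_D = k_n [V_ov · V_DS − ½ V_DS²] = 6.67 × [1.81 × 0.534 − 0.5 × 0.534²] = 5.5 mA.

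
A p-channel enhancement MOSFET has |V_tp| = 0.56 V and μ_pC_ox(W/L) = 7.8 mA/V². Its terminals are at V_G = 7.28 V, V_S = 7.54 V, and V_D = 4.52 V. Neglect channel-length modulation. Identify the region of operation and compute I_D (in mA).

V_SG = V_S − V_G = 7.54 − 7.28 = 0.26 V; V_SD = V_S − V_D = 7.54 − 4.52 = 3.02 V.
V_SG = 0.26 V < |V_tp| = 0.56 V, so the transistor is in cutoff.

Cutoff; I_D = 0 mA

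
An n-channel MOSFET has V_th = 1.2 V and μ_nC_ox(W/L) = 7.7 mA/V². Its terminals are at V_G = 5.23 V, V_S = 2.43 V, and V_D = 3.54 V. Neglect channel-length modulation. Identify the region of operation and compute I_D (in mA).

Triode; I_D = 8.93 mA

V_GS = V_G − V_S = 5.23 − 2.43 = 2.8 V; V_DS = V_D − V_S = 3.54 − 2.43 = 1.11 V.
V_ov = V_GS − V_th = 2.8 − 1.2 = 1.6 V.
Since V_DS = 1.11 V < V_ov = 1.6 V, the device is in the triode region.
I_D = k_n [V_ov · V_DS − ½ V_DS²] = 7.7 × [1.6 × 1.11 − 0.5 × 1.11²] = 8.93 mA.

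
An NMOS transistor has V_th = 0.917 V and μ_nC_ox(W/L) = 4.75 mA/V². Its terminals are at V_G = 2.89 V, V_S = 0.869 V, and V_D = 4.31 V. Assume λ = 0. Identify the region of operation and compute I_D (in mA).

V_GS = V_G − V_S = 2.89 − 0.869 = 2.02 V; V_DS = V_D − V_S = 4.31 − 0.869 = 3.44 V.
V_ov = V_GS − V_th = 2.02 − 0.917 = 1.1 V.
Since V_DS = 3.44 V ≥ V_ov = 1.1 V, the device is in saturation.
I_D = ½ k_n V_ov² = 0.5 × 4.75 × 1.1² = 2.89 mA.

Saturation; I_D = 2.89 mA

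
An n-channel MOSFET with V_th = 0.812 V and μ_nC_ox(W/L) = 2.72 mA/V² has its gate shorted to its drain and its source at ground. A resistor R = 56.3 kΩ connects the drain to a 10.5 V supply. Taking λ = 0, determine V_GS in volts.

With gate tied to drain, V_GS = V_DS ≥ V_GS − V_th, so the device is in saturation.
KCL at the drain: ½ k_n (V_GS − V_th)² = (V_DD − V_GS)/R.
Let x = V_GS − 0.812. Then 76.6 x² + x − 9.688 = 0, giving x = 0.349 V (positive root), so V_GS = 1.16 V.
I_D = (V_DD − V_GS)/R = (10.5 − 1.16) / 56.3 = 0.166 mA.

V_GS = 1.16 V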